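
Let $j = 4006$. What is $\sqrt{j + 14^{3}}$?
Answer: $15 \sqrt{30} \approx 82.158$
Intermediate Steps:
$\sqrt{j + 14^{3}} = \sqrt{4006 + 14^{3}} = \sqrt{4006 + 2744} = \sqrt{6750} = 15 \sqrt{30}$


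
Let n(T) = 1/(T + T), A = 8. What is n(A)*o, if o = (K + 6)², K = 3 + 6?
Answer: 225/16 ≈ 14.063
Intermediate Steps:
K = 9
o = 225 (o = (9 + 6)² = 15² = 225)
n(T) = 1/(2*T)
n(A)*o = ((½)/8)*225 = ((½)*(⅛))*225 = (1/16)*225 = 225/16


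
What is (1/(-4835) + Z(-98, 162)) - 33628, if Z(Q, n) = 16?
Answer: -162514021/4835 ≈ -33612.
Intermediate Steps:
(1/(-4835) + Z(-98, 162)) - 33628 = (1/(-4835) + 16) - 33628 = (-1/4835 + 16) - 33628 = 77359/4835 - 33628 = -162514021/4835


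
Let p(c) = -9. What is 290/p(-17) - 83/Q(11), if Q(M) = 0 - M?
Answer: -2443/99 ≈ -24.677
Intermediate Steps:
Q(M) = -M
290/p(-17) - 83/Q(11) = 290/(-9) - 83/((-1*11)) = 290*(-⅑) - 83/(-11) = -290/9 - 83*(-1/11) = -290/9 + 83/11 = -2443/99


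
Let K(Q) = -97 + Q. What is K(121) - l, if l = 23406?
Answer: -23382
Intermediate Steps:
K(121) - l = (-97 + 121) - 1*23406 = 24 - 23406 = -23382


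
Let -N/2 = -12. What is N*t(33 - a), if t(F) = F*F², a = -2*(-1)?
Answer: 714984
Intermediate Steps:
N = 24 (N = -2*(-12) = 24)
a = 2
t(F) = F³
N*t(33 - a) = 24*(33 - 1*2)³ = 24*(33 - 2)³ = 24*31³ = 24*29791 = 714984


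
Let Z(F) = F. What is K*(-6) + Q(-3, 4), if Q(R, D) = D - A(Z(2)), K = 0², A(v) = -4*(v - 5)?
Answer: -8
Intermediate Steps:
A(v) = 20 - 4*v (A(v) = -4*(-5 + v) = 20 - 4*v)
K = 0
Q(R, D) = -12 + D (Q(R, D) = D - (20 - 4*2) = D - (20 - 8) = D - 1*12 = D - 12 = -12 + D)
K*(-6) + Q(-3, 4) = 0*(-6) + (-12 + 4) = 0 - 8 = -8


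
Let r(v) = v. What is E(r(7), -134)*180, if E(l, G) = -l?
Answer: -1260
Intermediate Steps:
E(r(7), -134)*180 = -1*7*180 = -7*180 = -1260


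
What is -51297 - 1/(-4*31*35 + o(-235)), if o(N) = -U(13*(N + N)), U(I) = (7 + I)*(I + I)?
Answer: -3825884150999/74583000 ≈ -51297.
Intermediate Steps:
U(I) = 2*I*(7 + I) (U(I) = (7 + I)*(2*I) = 2*I*(7 + I))
o(N) = -52*N*(7 + 26*N) (o(N) = -2*13*(N + N)*(7 + 13*(N + N)) = -2*13*(2*N)*(7 + 13*(2*N)) = -2*26*N*(7 + 26*N) = -52*N*(7 + 26*N))
-51297 - 1/(-4*31*35 + o(-235)) = -51297 - 1/(-4*31*35 - 52*(-235)*(7 + 26*(-235))) = -51297 - 1/(-124*35 - 52*(-235)*(7 - 6110)) = -51297 - 1/(-4340 - 52*(-235)*(-6103)) = -51297 - 1/(-4340 - 74578660) = -51297 - 1/(-74583000) = -51297 - 1*(-1/74583000) = -51297 + 1/74583000 = -3825884150999/74583000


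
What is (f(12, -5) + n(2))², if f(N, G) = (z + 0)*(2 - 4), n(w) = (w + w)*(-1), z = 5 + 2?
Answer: 324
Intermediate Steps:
z = 7
n(w) = -2*w (n(w) = (2*w)*(-1) = -2*w)
f(N, G) = -14 (f(N, G) = (7 + 0)*(2 - 4) = 7*(-2) = -14)
(f(12, -5) + n(2))² = (-14 - 2*2)² = (-14 - 4)² = (-18)² = 324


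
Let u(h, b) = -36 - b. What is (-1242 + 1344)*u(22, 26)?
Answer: -6324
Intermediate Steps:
(-1242 + 1344)*u(22, 26) = (-1242 + 1344)*(-36 - 1*26) = 102*(-36 - 26) = 102*(-62) = -6324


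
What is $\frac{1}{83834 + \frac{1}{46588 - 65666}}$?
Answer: $\frac{19078}{1599385051} \approx 1.1928 \cdot 10^{-5}$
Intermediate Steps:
$\frac{1}{83834 + \frac{1}{46588 - 65666}} = \frac{1}{83834 + \frac{1}{-19078}} = \frac{1}{83834 - \frac{1}{19078}} = \frac{1}{\frac{1599385051}{19078}} = \frac{19078}{1599385051}$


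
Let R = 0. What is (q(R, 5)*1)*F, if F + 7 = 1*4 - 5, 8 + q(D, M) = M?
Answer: 24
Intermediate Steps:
q(D, M) = -8 + M
F = -8 (F = -7 + (1*4 - 5) = -7 + (4 - 5) = -7 - 1 = -8)
(q(R, 5)*1)*F = ((-8 + 5)*1)*(-8) = -3*1*(-8) = -3*(-8) = 24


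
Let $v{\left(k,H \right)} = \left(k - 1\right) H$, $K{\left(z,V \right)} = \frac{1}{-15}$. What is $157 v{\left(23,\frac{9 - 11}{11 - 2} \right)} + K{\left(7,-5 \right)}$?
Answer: $- \frac{34543}{45} \approx -767.62$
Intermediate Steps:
$K{\left(z,V \right)} = - \frac{1}{15}$
$v{\left(k,H \right)} = H \left(-1 + k\right)$ ($v{\left(k,H \right)} = \left(-1 + k\right) H = H \left(-1 + k\right)$)
$157 v{\left(23,\frac{9 - 11}{11 - 2} \right)} + K{\left(7,-5 \right)} = 157 \frac{9 - 11}{11 - 2} \left(-1 + 23\right) - \frac{1}{15} = 157 - \frac{2}{9} \cdot 22 - \frac{1}{15} = 157 \left(-2\right) \frac{1}{9} \cdot 22 - \frac{1}{15} = 157 \left(\left(- \frac{2}{9}\right) 22\right) - \frac{1}{15} = 157 \left(- \frac{44}{9}\right) - \frac{1}{15} = - \frac{6908}{9} - \frac{1}{15} = - \frac{34543}{45}$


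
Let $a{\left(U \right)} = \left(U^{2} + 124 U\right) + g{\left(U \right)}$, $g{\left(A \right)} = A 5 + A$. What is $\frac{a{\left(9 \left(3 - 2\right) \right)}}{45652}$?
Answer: $\frac{1251}{45652} \approx 0.027403$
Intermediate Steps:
$g{\left(A \right)} = 6 A$ ($g{\left(A \right)} = 5 A + A = 6 A$)
$a{\left(U \right)} = U^{2} + 130 U$ ($a{\left(U \right)} = \left(U^{2} + 124 U\right) + 6 U = U^{2} + 130 U$)
$\frac{a{\left(9 \left(3 - 2\right) \right)}}{45652} = \frac{9 \left(3 - 2\right) \left(130 + 9 \left(3 - 2\right)\right)}{45652} = 9 \cdot 1 \left(130 + 9 \cdot 1\right) \frac{1}{45652} = 9 \left(130 + 9\right) \frac{1}{45652} = 9 \cdot 139 \cdot \frac{1}{45652} = 1251 \cdot \frac{1}{45652} = \frac{1251}{45652}$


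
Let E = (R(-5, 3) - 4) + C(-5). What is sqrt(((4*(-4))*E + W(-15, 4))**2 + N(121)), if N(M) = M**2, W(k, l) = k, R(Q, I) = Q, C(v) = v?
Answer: 11*sqrt(482) ≈ 241.50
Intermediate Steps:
E = -14 (E = (-5 - 4) - 5 = -9 - 5 = -14)
sqrt(((4*(-4))*E + W(-15, 4))**2 + N(121)) = sqrt(((4*(-4))*(-14) - 15)**2 + 121**2) = sqrt((-16*(-14) - 15)**2 + 14641) = sqrt((224 - 15)**2 + 14641) = sqrt(209**2 + 14641) = sqrt(43681 + 14641) = sqrt(58322) = 11*sqrt(482)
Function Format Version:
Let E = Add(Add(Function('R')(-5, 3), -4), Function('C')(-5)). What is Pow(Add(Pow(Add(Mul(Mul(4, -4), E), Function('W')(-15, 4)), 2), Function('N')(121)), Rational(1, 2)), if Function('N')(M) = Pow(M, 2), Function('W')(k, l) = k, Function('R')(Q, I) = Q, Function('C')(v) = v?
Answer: Mul(11, Pow(482, Rational(1, 2))) ≈ 241.50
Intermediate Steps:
E = -14 (E = Add(Add(-5, -4), -5) = Add(-9, -5) = -14)
Pow(Add(Pow(Add(Mul(Mul(4, -4), E), Function('W')(-15, 4)), 2), Function('N')(121)), Rational(1, 2)) = Pow(Add(Pow(Add(Mul(Mul(4, -4), -14), -15), 2), Pow(121, 2)), Rational(1, 2)) = Pow(Add(Pow(Add(Mul(-16, -14), -15), 2), 14641), Rational(1, 2)) = Pow(Add(Pow(Add(224, -15), 2), 14641), Rational(1, 2)) = Pow(Add(Pow(209, 2), 14641), Rational(1, 2)) = Pow(Add(43681, 14641), Rational(1, 2)) = Pow(58322, Rational(1, 2)) = Mul(11, Pow(482, Rational(1, 2)))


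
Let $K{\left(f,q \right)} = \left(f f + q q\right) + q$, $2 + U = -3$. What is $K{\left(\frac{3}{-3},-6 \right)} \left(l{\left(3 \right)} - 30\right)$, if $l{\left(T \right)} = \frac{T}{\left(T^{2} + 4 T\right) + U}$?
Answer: $- \frac{14787}{16} \approx -924.19$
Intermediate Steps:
$U = -5$ ($U = -2 - 3 = -5$)
$K{\left(f,q \right)} = q + f^{2} + q^{2}$ ($K{\left(f,q \right)} = \left(f^{2} + q^{2}\right) + q = q + f^{2} + q^{2}$)
$l{\left(T \right)} = \frac{T}{-5 + T^{2} + 4 T}$ ($l{\left(T \right)} = \frac{T}{\left(T^{2} + 4 T\right) - 5} = \frac{T}{-5 + T^{2} + 4 T}$)
$K{\left(\frac{3}{-3},-6 \right)} \left(l{\left(3 \right)} - 30\right) = \left(-6 + \left(\frac{3}{-3}\right)^{2} + \left(-6\right)^{2}\right) \left(\frac{3}{-5 + 3^{2} + 4 \cdot 3} - 30\right) = \left(-6 + \left(3 \left(- \frac{1}{3}\right)\right)^{2} + 36\right) \left(\frac{3}{-5 + 9 + 12} - 30\right) = \left(-6 + \left(-1\right)^{2} + 36\right) \left(\frac{3}{16} - 30\right) = \left(-6 + 1 + 36\right) \left(3 \cdot \frac{1}{16} - 30\right) = 31 \left(\frac{3}{16} - 30\right) = 31 \left(- \frac{477}{16}\right) = - \frac{14787}{16}$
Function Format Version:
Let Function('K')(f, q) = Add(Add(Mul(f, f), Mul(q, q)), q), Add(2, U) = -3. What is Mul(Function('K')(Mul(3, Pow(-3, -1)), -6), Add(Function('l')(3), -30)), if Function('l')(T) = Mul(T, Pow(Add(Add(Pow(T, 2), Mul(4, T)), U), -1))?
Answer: Rational(-14787, 16) ≈ -924.19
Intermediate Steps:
U = -5 (U = Add(-2, -3) = -5)
Function('K')(f, q) = Add(q, Pow(f, 2), Pow(q, 2)) (Function('K')(f, q) = Add(Add(Pow(f, 2), Pow(q, 2)), q) = Add(q, Pow(f, 2), Pow(q, 2)))
Function('l')(T) = Mul(T, Pow(Add(-5, Pow(T, 2), Mul(4, T)), -1)) (Function('l')(T) = Mul(T, Pow(Add(Add(Pow(T, 2), Mul(4, T)), -5), -1)) = Mul(T, Pow(Add(-5, Pow(T, 2), Mul(4, T)), -1)))
Mul(Function('K')(Mul(3, Pow(-3, -1)), -6), Add(Function('l')(3), -30)) = Mul(Add(-6, Pow(Mul(3, Pow(-3, -1)), 2), Pow(-6, 2)), Add(Mul(3, Pow(Add(-5, Pow(3, 2), Mul(4, 3)), -1)), -30)) = Mul(Add(-6, Pow(Mul(3, Rational(-1, 3)), 2), 36), Add(Mul(3, Pow(Add(-5, 9, 12), -1)), -30)) = Mul(Add(-6, Pow(-1, 2), 36), Add(Mul(3, Pow(16, -1)), -30)) = Mul(Add(-6, 1, 36), Add(Mul(3, Rational(1, 16)), -30)) = Mul(31, Add(Rational(3, 16), -30)) = Mul(31, Rational(-477, 16)) = Rational(-14787, 16)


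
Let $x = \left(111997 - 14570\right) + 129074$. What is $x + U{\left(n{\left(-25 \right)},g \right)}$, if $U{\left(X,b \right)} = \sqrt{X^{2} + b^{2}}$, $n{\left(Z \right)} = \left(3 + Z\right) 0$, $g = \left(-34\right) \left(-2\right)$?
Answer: $226569$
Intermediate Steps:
$x = 226501$ ($x = 97427 + 129074 = 226501$)
$g = 68$
$n{\left(Z \right)} = 0$
$x + U{\left(n{\left(-25 \right)},g \right)} = 226501 + \sqrt{0^{2} + 68^{2}} = 226501 + \sqrt{0 + 4624} = 226501 + \sqrt{4624} = 226501 + 68 = 226569$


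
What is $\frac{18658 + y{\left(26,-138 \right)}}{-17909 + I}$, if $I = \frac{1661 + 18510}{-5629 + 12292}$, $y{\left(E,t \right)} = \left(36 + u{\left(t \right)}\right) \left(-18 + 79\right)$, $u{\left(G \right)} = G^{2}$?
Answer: $- \frac{562803621}{8521964} \approx -66.042$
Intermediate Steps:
$y{\left(E,t \right)} = 2196 + 61 t^{2}$ ($y{\left(E,t \right)} = \left(36 + t^{2}\right) \left(-18 + 79\right) = \left(36 + t^{2}\right) 61 = 2196 + 61 t^{2}$)
$I = \frac{20171}{6663} \approx 3.0273$
$\frac{18658 + y{\left(26,-138 \right)}}{-17909 + I} = \frac{18658 + \left(2196 + 61 \left(-138\right)^{2}\right)}{-17909 + \frac{20171}{6663}} = \frac{18658 + \left(2196 + 61 \cdot 19044\right)}{- \frac{119307496}{6663}} = \left(18658 + \left(2196 + 1161684\right)\right) \left(- \frac{6663}{119307496}\right) = \left(18658 + 1163880\right) \left(- \frac{6663}{119307496}\right) = 1182538 \left(- \frac{6663}{119307496}\right) = - \frac{562803621}{8521964}$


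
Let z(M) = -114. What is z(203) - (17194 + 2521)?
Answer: -19829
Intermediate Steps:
z(203) - (17194 + 2521) = -114 - (17194 + 2521) = -114 - 1*19715 = -114 - 19715 = -19829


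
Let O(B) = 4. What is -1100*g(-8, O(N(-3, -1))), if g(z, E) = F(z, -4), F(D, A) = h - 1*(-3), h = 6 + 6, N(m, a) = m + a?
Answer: -16500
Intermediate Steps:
N(m, a) = a + m
h = 12
F(D, A) = 15 (F(D, A) = 12 - 1*(-3) = 12 + 3 = 15)
g(z, E) = 15
-1100*g(-8, O(N(-3, -1))) = -1100*15 = -16500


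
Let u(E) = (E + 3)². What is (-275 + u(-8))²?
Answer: 62500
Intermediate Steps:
u(E) = (3 + E)²
(-275 + u(-8))² = (-275 + (3 - 8)²)² = (-275 + (-5)²)² = (-275 + 25)² = (-250)² = 62500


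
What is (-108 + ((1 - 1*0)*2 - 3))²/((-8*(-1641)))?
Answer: 11881/13128 ≈ 0.90501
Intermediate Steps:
(-108 + ((1 - 1*0)*2 - 3))²/((-8*(-1641))) = (-108 + ((1 + 0)*2 - 3))²/13128 = (-108 + (1*2 - 3))²*(1/13128) = (-108 + (2 - 3))²*(1/13128) = (-108 - 1)²*(1/13128) = (-109)²*(1/13128) = 11881*(1/13128) = 11881/13128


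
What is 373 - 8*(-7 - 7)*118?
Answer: 13589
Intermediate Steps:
373 - 8*(-7 - 7)*118 = 373 - 8*(-14)*118 = 373 + 112*118 = 373 + 13216 = 13589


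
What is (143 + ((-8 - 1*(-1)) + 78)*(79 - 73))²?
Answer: 323761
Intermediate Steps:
(143 + ((-8 - 1*(-1)) + 78)*(79 - 73))² = (143 + ((-8 + 1) + 78)*6)² = (143 + (-7 + 78)*6)² = (143 + 71*6)² = (143 + 426)² = 569² = 323761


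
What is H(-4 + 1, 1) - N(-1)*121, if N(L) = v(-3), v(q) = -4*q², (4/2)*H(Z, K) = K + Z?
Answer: 4355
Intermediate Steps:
H(Z, K) = K/2 + Z/2 (H(Z, K) = (K + Z)/2 = K/2 + Z/2)
N(L) = -36 (N(L) = -4*(-3)² = -4*9 = -36)
H(-4 + 1, 1) - N(-1)*121 = ((½)*1 + (-4 + 1)/2) - 1*(-36)*121 = (½ + (½)*(-3)) + 36*121 = (½ - 3/2) + 4356 = -1 + 4356 = 4355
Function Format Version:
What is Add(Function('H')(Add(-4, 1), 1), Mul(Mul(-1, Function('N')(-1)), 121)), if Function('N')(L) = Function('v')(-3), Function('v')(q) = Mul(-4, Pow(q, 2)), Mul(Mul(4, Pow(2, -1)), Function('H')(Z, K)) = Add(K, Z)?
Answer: 4355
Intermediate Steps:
Function('H')(Z, K) = Add(Mul(Rational(1, 2), K), Mul(Rational(1, 2), Z)) (Function('H')(Z, K) = Mul(Rational(1, 2), Add(K, Z)) = Add(Mul(Rational(1, 2), K), Mul(Rational(1, 2), Z)))
Function('N')(L) = -36 (Function('N')(L) = Mul(-4, Pow(-3, 2)) = Mul(-4, 9) = -36)
Add(Function('H')(Add(-4, 1), 1), Mul(Mul(-1, Function('N')(-1)), 121)) = Add(Add(Mul(Rational(1, 2), 1), Mul(Rational(1, 2), Add(-4, 1))), Mul(Mul(-1, -36), 121)) = Add(Add(Rational(1, 2), Mul(Rational(1, 2), -3)), Mul(36, 121)) = Add(Add(Rational(1, 2), Rational(-3, 2)), 4356) = Add(-1, 4356) = 4355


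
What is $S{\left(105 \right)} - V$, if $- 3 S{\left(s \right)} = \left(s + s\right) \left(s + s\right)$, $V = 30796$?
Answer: $-45496$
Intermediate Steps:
$S{\left(s \right)} = - \frac{4 s^{2}}{3}$ ($S{\left(s \right)} = - \frac{\left(s + s\right) \left(s + s\right)}{3} = - \frac{2 s 2 s}{3} = - \frac{4 s^{2}}{3}$)
$S{\left(105 \right)} - V = - \frac{4 \cdot 105^{2}}{3} - 30796 = \left(- \frac{4}{3}\right) 11025 - 30796 = -14700 - 30796 = -45496$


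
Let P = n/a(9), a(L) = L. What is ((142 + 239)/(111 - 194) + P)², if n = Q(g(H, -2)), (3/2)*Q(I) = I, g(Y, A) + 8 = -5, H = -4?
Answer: 154878025/5022081 ≈ 30.839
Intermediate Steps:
g(Y, A) = -13 (g(Y, A) = -8 - 5 = -13)
Q(I) = 2*I/3
n = -26/3 (n = (⅔)*(-13) = -26/3 ≈ -8.6667)
P = -26/27 (P = -26/3/9 = -26/3*⅑ = -26/27 ≈ -0.96296)
((142 + 239)/(111 - 194) + P)² = ((142 + 239)/(111 - 194) - 26/27)² = (381/(-83) - 26/27)² = (381*(-1/83) - 26/27)² = (-381/83 - 26/27)² = (-12445/2241)² = 154878025/5022081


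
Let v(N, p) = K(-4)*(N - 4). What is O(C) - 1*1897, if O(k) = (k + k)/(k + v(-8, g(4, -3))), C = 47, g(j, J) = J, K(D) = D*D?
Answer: -275159/145 ≈ -1897.6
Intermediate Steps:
K(D) = D²
v(N, p) = -64 + 16*N (v(N, p) = (-4)²*(N - 4) = 16*(-4 + N) = -64 + 16*N)
O(k) = 2*k/(-192 + k) (O(k) = (k + k)/(k + (-64 + 16*(-8))) = (2*k)/(k + (-64 - 128)) = (2*k)/(k - 192) = (2*k)/(-192 + k) = 2*k/(-192 + k))
O(C) - 1*1897 = 2*47/(-192 + 47) - 1*1897 = 2*47/(-145) - 1897 = 2*47*(-1/145) - 1897 = -94/145 - 1897 = -275159/145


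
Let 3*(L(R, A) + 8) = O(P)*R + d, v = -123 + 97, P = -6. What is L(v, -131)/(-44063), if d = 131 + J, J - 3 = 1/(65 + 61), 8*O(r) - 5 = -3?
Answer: -6521/8327907 ≈ -0.00078303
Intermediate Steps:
O(r) = ¼ (O(r) = 5/8 + (⅛)*(-3) = 5/8 - 3/8 = ¼)
J = 379/126 (J = 3 + 1/(65 + 61) = 3 + 1/126 = 379/126 ≈ 3.0079)
d = 16885/126 (d = 131 + 379/126 = 16885/126 ≈ 134.01)
v = -26
L(R, A) = 13861/378 + R/12 (L(R, A) = -8 + (R/4 + 16885/126)/3 = -8 + (16885/126 + R/4)/3 = -8 + (16885/378 + R/12) = 13861/378 + R/12)
L(v, -131)/(-44063) = (13861/378 + (1/12)*(-26))/(-44063) = (13861/378 - 13/6)*(-1/44063) = (6521/189)*(-1/44063) = -6521/8327907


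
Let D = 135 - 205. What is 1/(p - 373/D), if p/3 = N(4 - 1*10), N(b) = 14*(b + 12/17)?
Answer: -1190/258259 ≈ -0.0046078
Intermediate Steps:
N(b) = 168/17 + 14*b (N(b) = 14*(b + 12*(1/17)) = 14*(b + 12/17) = 14*(12/17 + b) = 168/17 + 14*b)
p = -3780/17 (p = 3*(168/17 + 14*(4 - 1*10)) = 3*(168/17 + 14*(4 - 10)) = 3*(168/17 + 14*(-6)) = 3*(168/17 - 84) = 3*(-1260/17) = -3780/17 ≈ -222.35)
D = -70
1/(p - 373/D) = 1/(-3780/17 - 373/(-70)) = 1/(-3780/17 - 373*(-1/70)) = 1/(-3780/17 + 373/70) = 1/(-258259/1190) = -1190/258259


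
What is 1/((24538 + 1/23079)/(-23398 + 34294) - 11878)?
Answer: -251468784/2986379903849 ≈ -8.4205e-5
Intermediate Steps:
1/((24538 + 1/23079)/(-23398 + 34294) - 11878) = 1/((24538 + 1/23079)/10896 - 11878) = 1/((566312503/23079)*(1/10896) - 11878) = 1/(566312503/251468784 - 11878) = 1/(-2986379903849/251468784) = -251468784/2986379903849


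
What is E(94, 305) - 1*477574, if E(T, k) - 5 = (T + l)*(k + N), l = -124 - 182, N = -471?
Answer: -442377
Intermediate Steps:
l = -306
E(T, k) = 5 + (-471 + k)*(-306 + T) (E(T, k) = 5 + (T - 306)*(k - 471) = 5 + (-306 + T)*(-471 + k) = 5 + (-471 + k)*(-306 + T))
E(94, 305) - 1*477574 = (144131 - 471*94 - 306*305 + 94*305) - 1*477574 = (144131 - 44274 - 93330 + 28670) - 477574 = 35197 - 477574 = -442377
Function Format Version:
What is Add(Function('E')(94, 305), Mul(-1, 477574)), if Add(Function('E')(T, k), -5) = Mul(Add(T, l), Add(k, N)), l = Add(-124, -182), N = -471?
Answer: -442377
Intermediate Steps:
l = -306
Function('E')(T, k) = Add(5, Mul(Add(-471, k), Add(-306, T))) (Function('E')(T, k) = Add(5, Mul(Add(T, -306), Add(k, -471))) = Add(5, Mul(Add(-306, T), Add(-471, k))) = Add(5, Mul(Add(-471, k), Add(-306, T))))
Add(Function('E')(94, 305), Mul(-1, 477574)) = Add(Add(144131, Mul(-471, 94), Mul(-306, 305), Mul(94, 305)), Mul(-1, 477574)) = Add(Add(144131, -44274, -93330, 28670), -477574) = Add(35197, -477574) = -442377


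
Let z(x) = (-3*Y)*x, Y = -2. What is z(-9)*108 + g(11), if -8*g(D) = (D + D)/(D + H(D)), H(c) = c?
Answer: -46657/8 ≈ -5832.1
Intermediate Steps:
z(x) = 6*x (z(x) = (-3*(-2))*x = 6*x)
g(D) = -1/8 (g(D) = -(D + D)/(8*(D + D)) = -2*D/(8*(2*D)) = -2*D*1/(2*D)/8 = -1/8*1 = -1/8)
z(-9)*108 + g(11) = (6*(-9))*108 - 1/8 = -54*108 - 1/8 = -5832 - 1/8 = -46657/8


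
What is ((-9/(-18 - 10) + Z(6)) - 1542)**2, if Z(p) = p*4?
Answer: 1805825025/784 ≈ 2.3033e+6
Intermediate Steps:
Z(p) = 4*p
((-9/(-18 - 10) + Z(6)) - 1542)**2 = ((-9/(-18 - 10) + 4*6) - 1542)**2 = ((-9/(-28) + 24) - 1542)**2 = ((-1/28*(-9) + 24) - 1542)**2 = ((9/28 + 24) - 1542)**2 = (681/28 - 1542)**2 = (-42495/28)**2 = 1805825025/784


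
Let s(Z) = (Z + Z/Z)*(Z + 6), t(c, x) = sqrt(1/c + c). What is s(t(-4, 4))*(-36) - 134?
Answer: -197 - 126*I*sqrt(17) ≈ -197.0 - 519.51*I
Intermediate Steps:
t(c, x) = sqrt(c + 1/c)
s(Z) = (1 + Z)*(6 + Z) (s(Z) = (Z + 1)*(6 + Z) = (1 + Z)*(6 + Z))
s(t(-4, 4))*(-36) - 134 = (6 + (sqrt(-4 + 1/(-4)))**2 + 7*sqrt(-4 + 1/(-4)))*(-36) - 134 = (6 + (sqrt(-4 - 1/4))**2 + 7*sqrt(-4 - 1/4))*(-36) - 134 = (6 + (sqrt(-17/4))**2 + 7*sqrt(-17/4))*(-36) - 134 = (6 + (I*sqrt(17)/2)**2 + 7*(I*sqrt(17)/2))*(-36) - 134 = (6 - 17/4 + 7*I*sqrt(17)/2)*(-36) - 134 = (7/4 + 7*I*sqrt(17)/2)*(-36) - 134 = (-63 - 126*I*sqrt(17)) - 134 = -197 - 126*I*sqrt(17)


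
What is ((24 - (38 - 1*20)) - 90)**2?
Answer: 7056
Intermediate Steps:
((24 - (38 - 1*20)) - 90)**2 = ((24 - (38 - 20)) - 90)**2 = ((24 - 1*18) - 90)**2 = ((24 - 18) - 90)**2 = (6 - 90)**2 = (-84)**2 = 7056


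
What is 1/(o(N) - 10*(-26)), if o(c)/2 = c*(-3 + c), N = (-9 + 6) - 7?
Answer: 1/520 ≈ 0.0019231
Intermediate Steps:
N = -10 (N = -3 - 7 = -10)
o(c) = 2*c*(-3 + c) (o(c) = 2*(c*(-3 + c)) = 2*c*(-3 + c))
1/(o(N) - 10*(-26)) = 1/(2*(-10)*(-3 - 10) - 10*(-26)) = 1/(2*(-10)*(-13) + 260) = 1/(260 + 260) = 1/520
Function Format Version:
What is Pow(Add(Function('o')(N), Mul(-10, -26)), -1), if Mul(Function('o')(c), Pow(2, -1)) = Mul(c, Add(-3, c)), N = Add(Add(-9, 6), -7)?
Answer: Rational(1, 520) ≈ 0.0019231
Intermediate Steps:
N = -10 (N = Add(-3, -7) = -10)
Function('o')(c) = Mul(2, c, Add(-3, c)) (Function('o')(c) = Mul(2, Mul(c, Add(-3, c))) = Mul(2, c, Add(-3, c)))
Pow(Add(Function('o')(N), Mul(-10, -26)), -1) = Pow(Add(Mul(2, -10, Add(-3, -10)), Mul(-10, -26)), -1) = Pow(Add(Mul(2, -10, -13), 260), -1) = Pow(Add(260, 260), -1) = Pow(520, -1) = Rational(1, 520)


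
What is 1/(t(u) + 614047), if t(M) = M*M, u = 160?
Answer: 1/639647 ≈ 1.5634e-6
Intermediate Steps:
t(M) = M**2
1/(t(u) + 614047) = 1/(160**2 + 614047) = 1/(25600 + 614047) = 1/639647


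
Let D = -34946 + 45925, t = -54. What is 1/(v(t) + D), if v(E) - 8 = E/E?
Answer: 1/10988 ≈ 9.1008e-5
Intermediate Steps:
v(E) = 9 (v(E) = 8 + E/E = 8 + 1 = 9)
D = 10979
1/(v(t) + D) = 1/(9 + 10979) = 1/10988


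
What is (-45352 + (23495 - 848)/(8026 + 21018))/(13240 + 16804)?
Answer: -45420029/30089584 ≈ -1.5095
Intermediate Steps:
(-45352 + (23495 - 848)/(8026 + 21018))/(13240 + 16804) = (-45352 + 22647/29044)/30044 = (-45352 + 22647*(1/29044))*(1/30044) = (-45352 + 22647/29044)*(1/30044) = -1317180841/29044*1/30044 = -45420029/30089584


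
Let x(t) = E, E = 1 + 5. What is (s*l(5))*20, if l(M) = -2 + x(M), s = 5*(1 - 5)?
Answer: -1600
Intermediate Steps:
E = 6
x(t) = 6
s = -20 (s = 5*(-4) = -20)
l(M) = 4 (l(M) = -2 + 6 = 4)
(s*l(5))*20 = -20*4*20 = -80*20 = -1600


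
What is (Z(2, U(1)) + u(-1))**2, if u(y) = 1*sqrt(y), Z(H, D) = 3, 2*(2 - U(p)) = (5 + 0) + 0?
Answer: (3 + I)**2 ≈ 8.0 + 6.0*I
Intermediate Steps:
U(p) = -1/2 (U(p) = 2 - ((5 + 0) + 0)/2 = 2 - (5 + 0)/2 = 2 - 1/2*5 = 2 - 5/2 = -1/2)
u(y) = sqrt(y)
(Z(2, U(1)) + u(-1))**2 = (3 + sqrt(-1))**2 = (3 + I)**2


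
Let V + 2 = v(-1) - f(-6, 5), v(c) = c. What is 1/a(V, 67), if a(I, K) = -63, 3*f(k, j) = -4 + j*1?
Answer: -1/63 ≈ -0.015873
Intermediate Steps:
f(k, j) = -4/3 + j/3 (f(k, j) = (-4 + j*1)/3 = (-4 + j)/3 = -4/3 + j/3)
V = -10/3 (V = -2 + (-1 - (-4/3 + (⅓)*5)) = -2 + (-1 - (-4/3 + 5/3)) = -2 + (-1 - 1*⅓) = -2 + (-1 - ⅓) = -2 - 4/3 = -10/3 ≈ -3.3333)
1/a(V, 67) = 1/(-63) = -1/63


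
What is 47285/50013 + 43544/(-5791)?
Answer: -1903938637/289625283 ≈ -6.5738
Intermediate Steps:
47285/50013 + 43544/(-5791) = 47285*(1/50013) + 43544*(-1/5791) = 47285/50013 - 43544/5791 = -1903938637/289625283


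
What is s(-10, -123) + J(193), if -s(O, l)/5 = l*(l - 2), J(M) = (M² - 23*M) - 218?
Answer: -44283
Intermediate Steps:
J(M) = -218 + M² - 23*M
s(O, l) = -5*l*(-2 + l) (s(O, l) = -5*l*(l - 2) = -5*l*(-2 + l))
s(-10, -123) + J(193) = 5*(-123)*(2 - 1*(-123)) + (-218 + 193² - 23*193) = 5*(-123)*(2 + 123) + (-218 + 37249 - 4439) = 5*(-123)*125 + 32592 = -76875 + 32592 = -44283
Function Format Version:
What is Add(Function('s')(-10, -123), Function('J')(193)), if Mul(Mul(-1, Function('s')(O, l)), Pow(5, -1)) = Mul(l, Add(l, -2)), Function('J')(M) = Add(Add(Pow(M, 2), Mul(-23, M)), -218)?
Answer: -44283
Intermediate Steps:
Function('J')(M) = Add(-218, Pow(M, 2), Mul(-23, M))
Function('s')(O, l) = Mul(-5, l, Add(-2, l)) (Function('s')(O, l) = Mul(-5, Mul(l, Add(l, -2))) = Mul(-5, Mul(l, Add(-2, l))) = Mul(-5, l, Add(-2, l)))
Add(Function('s')(-10, -123), Function('J')(193)) = Add(Mul(5, -123, Add(2, Mul(-1, -123))), Add(-218, Pow(193, 2), Mul(-23, 193))) = Add(Mul(5, -123, Add(2, 123)), Add(-218, 37249, -4439)) = Add(Mul(5, -123, 125), 32592) = Add(-76875, 32592) = -44283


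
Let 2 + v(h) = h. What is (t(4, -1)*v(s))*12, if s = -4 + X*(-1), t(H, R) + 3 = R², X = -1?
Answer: 120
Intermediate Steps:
t(H, R) = -3 + R²
s = -3 (s = -4 - 1*(-1) = -4 + 1 = -3)
v(h) = -2 + h
(t(4, -1)*v(s))*12 = ((-3 + (-1)²)*(-2 - 3))*12 = ((-3 + 1)*(-5))*12 = -2*(-5)*12 = 10*12 = 120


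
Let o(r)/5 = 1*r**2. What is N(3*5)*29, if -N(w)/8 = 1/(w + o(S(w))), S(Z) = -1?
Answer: -58/5 ≈ -11.600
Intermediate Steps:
o(r) = 5*r**2 (o(r) = 5*(1*r**2) = 5*r**2)
N(w) = -8/(5 + w) (N(w) = -8/(w + 5*(-1)**2) = -8/(w + 5*1) = -8/(w + 5) = -8/(5 + w))
N(3*5)*29 = -8/(5 + 3*5)*29 = -8/(5 + 15)*29 = -8/20*29 = -8*1/20*29 = -2/5*29 = -58/5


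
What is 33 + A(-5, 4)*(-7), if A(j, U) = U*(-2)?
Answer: 89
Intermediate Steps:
A(j, U) = -2*U
33 + A(-5, 4)*(-7) = 33 - 2*4*(-7) = 33 - 8*(-7) = 33 + 56 = 89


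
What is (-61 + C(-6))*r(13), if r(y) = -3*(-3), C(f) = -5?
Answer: -594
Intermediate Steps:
r(y) = 9
(-61 + C(-6))*r(13) = (-61 - 5)*9 = -66*9 = -594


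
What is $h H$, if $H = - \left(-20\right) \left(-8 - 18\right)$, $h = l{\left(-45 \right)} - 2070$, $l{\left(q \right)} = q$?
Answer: $1099800$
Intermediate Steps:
$h = -2115$ ($h = -45 - 2070 = -2115$)
$H = -520$ ($H = - \left(-20\right) \left(-26\right) = \left(-1\right) 520 = -520$)
$h H = \left(-2115\right) \left(-520\right) = 1099800$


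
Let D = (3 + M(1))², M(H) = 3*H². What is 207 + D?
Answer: 243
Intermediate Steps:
D = 36 (D = (3 + 3*1²)² = (3 + 3*1)² = (3 + 3)² = 6² = 36)
207 + D = 207 + 36 = 243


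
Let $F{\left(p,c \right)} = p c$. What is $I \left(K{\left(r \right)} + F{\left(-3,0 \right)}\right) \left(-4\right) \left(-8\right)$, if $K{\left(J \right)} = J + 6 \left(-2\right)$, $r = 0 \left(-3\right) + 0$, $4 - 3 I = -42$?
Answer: $-5888$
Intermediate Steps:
$F{\left(p,c \right)} = c p$
$I = \frac{46}{3}$ ($I = \frac{4}{3} - -14 = \frac{4}{3} + 14 = \frac{46}{3} \approx 15.333$)
$r = 0$ ($r = 0 + 0 = 0$)
$K{\left(J \right)} = -12 + J$ ($K{\left(J \right)} = J - 12 = -12 + J$)
$I \left(K{\left(r \right)} + F{\left(-3,0 \right)}\right) \left(-4\right) \left(-8\right) = \frac{46 \left(\left(-12 + 0\right) + 0 \left(-3\right)\right) \left(-4\right)}{3} \left(-8\right) = \frac{46 \left(-12 + 0\right) \left(-4\right)}{3} \left(-8\right) = \frac{46 \left(\left(-12\right) \left(-4\right)\right)}{3} \left(-8\right) = \frac{46}{3} \cdot 48 \left(-8\right) = 736 \left(-8\right) = -5888$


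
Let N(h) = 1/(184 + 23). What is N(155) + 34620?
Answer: 7166341/207 ≈ 34620.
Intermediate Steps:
N(h) = 1/207
N(155) + 34620 = 1/207 + 34620 = 7166341/207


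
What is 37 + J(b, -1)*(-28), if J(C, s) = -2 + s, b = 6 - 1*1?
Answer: 121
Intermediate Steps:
b = 5 (b = 6 - 1 = 5)
37 + J(b, -1)*(-28) = 37 + (-2 - 1)*(-28) = 37 - 3*(-28) = 37 + 84 = 121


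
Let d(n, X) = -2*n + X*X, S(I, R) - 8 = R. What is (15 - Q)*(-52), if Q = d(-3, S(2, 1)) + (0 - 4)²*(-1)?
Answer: 2912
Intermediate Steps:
S(I, R) = 8 + R
d(n, X) = X² - 2*n (d(n, X) = -2*n + X² = X² - 2*n)
Q = 71 (Q = ((8 + 1)² - 2*(-3)) + (0 - 4)²*(-1) = (9² + 6) + (-4)²*(-1) = (81 + 6) + 16*(-1) = 87 - 16 = 71)
(15 - Q)*(-52) = (15 - 1*71)*(-52) = (15 - 71)*(-52) = -56*(-52) = 2912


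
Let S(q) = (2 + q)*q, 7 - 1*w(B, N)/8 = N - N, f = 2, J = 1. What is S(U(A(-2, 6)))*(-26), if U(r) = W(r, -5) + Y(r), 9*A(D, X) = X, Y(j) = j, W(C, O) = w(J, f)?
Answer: -777920/9 ≈ -86436.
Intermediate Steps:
w(B, N) = 56 (w(B, N) = 56 - 8*(N - N) = 56 - 8*0 = 56 + 0 = 56)
W(C, O) = 56
A(D, X) = X/9
U(r) = 56 + r
S(q) = q*(2 + q)
S(U(A(-2, 6)))*(-26) = ((56 + (⅑)*6)*(2 + (56 + (⅑)*6)))*(-26) = ((56 + ⅔)*(2 + (56 + ⅔)))*(-26) = (170*(2 + 170/3)/3)*(-26) = ((170/3)*(176/3))*(-26) = (29920/9)*(-26) = -777920/9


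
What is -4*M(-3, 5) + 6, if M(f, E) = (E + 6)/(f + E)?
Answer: -16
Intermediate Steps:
M(f, E) = (6 + E)/(E + f)
-4*M(-3, 5) + 6 = -4*(6 + 5)/(5 - 3) + 6 = -4*11/2 + 6 = -22 + 6 = -16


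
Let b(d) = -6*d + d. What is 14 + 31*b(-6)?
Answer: 944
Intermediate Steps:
b(d) = -5*d
14 + 31*b(-6) = 14 + 31*(-5*(-6)) = 14 + 31*30 = 14 + 930 = 944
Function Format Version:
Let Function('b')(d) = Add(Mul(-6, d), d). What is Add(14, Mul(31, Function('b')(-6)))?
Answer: 944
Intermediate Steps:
Function('b')(d) = Mul(-5, d)
Add(14, Mul(31, Function('b')(-6))) = Add(14, Mul(31, Mul(-5, -6))) = Add(14, Mul(31, 30)) = Add(14, 930) = 944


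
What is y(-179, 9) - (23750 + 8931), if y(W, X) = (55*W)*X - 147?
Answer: -121433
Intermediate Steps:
y(W, X) = -147 + 55*W*X (y(W, X) = 55*W*X - 147 = -147 + 55*W*X)
y(-179, 9) - (23750 + 8931) = (-147 + 55*(-179)*9) - (23750 + 8931) = (-147 - 88605) - 1*32681 = -88752 - 32681 = -121433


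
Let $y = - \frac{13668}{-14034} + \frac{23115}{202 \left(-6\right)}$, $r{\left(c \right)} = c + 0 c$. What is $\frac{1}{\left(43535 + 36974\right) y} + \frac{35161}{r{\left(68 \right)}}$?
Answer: $\frac{48411049961248159}{93625078971996} \approx 517.07$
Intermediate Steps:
$r{\left(c \right)} = c$ ($r{\left(c \right)} = c + 0 = c$)
$y = - \frac{17101683}{944956}$ ($y = \left(-13668\right) \left(- \frac{1}{14034}\right) + \frac{23115}{-1212} = \frac{2278}{2339} + 23115 \left(- \frac{1}{1212}\right) = \frac{2278}{2339} - \frac{7705}{404} = - \frac{17101683}{944956} \approx -18.098$)
$\frac{1}{\left(43535 + 36974\right) y} + \frac{35161}{r{\left(68 \right)}} = \frac{1}{\left(43535 + 36974\right) \left(- \frac{17101683}{944956}\right)} + \frac{35161}{68} = \frac{1}{80509} \left(- \frac{944956}{17101683}\right) + 35161 \cdot \frac{1}{68} = \frac{1}{80509} \left(- \frac{944956}{17101683}\right) + \frac{35161}{68} = - \frac{944956}{1376839396647} + \frac{35161}{68} = \frac{48411049961248159}{93625078971996}$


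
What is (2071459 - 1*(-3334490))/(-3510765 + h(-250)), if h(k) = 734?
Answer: -5405949/3510031 ≈ -1.5401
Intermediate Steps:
(2071459 - 1*(-3334490))/(-3510765 + h(-250)) = (2071459 - 1*(-3334490))/(-3510765 + 734) = (2071459 + 3334490)/(-3510031) = 5405949*(-1/3510031) = -5405949/3510031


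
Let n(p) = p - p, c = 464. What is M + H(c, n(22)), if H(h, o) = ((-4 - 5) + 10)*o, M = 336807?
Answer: 336807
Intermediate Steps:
n(p) = 0
H(h, o) = o (H(h, o) = (-9 + 10)*o = 1*o = o)
M + H(c, n(22)) = 336807 + 0 = 336807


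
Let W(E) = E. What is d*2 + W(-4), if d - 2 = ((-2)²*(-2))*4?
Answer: -64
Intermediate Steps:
d = -30 (d = 2 + ((-2)²*(-2))*4 = 2 + (4*(-2))*4 = 2 - 8*4 = 2 - 32 = -30)
d*2 + W(-4) = -30*2 - 4 = -60 - 4 = -64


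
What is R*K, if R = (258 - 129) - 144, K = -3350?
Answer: 50250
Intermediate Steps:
R = -15 (R = 129 - 144 = -15)
R*K = -15*(-3350) = 50250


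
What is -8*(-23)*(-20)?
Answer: -3680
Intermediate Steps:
-8*(-23)*(-20) = 184*(-20) = -3680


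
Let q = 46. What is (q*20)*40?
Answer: 36800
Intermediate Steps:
(q*20)*40 = (46*20)*40 = 920*40 = 36800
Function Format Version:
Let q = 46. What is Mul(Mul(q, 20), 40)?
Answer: 36800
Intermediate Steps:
Mul(Mul(q, 20), 40) = Mul(Mul(46, 20), 40) = Mul(920, 40) = 36800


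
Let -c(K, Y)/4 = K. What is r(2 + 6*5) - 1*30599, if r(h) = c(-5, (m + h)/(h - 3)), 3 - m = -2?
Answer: -30579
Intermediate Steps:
m = 5 (m = 3 - 1*(-2) = 3 + 2 = 5)
c(K, Y) = -4*K
r(h) = 20 (r(h) = -4*(-5) = 20)
r(2 + 6*5) - 1*30599 = 20 - 1*30599 = 20 - 30599 = -30579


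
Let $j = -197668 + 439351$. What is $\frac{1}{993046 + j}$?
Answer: $\frac{1}{1234729} \approx 8.0989 \cdot 10^{-7}$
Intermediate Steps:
$j = 241683$
$\frac{1}{993046 + j} = \frac{1}{993046 + 241683} = \frac{1}{1234729}$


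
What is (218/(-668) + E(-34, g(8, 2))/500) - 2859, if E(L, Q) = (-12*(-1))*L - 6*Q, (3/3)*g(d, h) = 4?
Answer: -119412947/41750 ≈ -2860.2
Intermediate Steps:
g(d, h) = 4
E(L, Q) = -6*Q + 12*L (E(L, Q) = 12*L - 6*Q = -6*Q + 12*L)
(218/(-668) + E(-34, g(8, 2))/500) - 2859 = (218/(-668) + (-6*4 + 12*(-34))/500) - 2859 = (218*(-1/668) + (-24 - 408)*(1/500)) - 2859 = (-109/334 - 432*1/500) - 2859 = (-109/334 - 108/125) - 2859 = -49697/41750 - 2859 = -119412947/41750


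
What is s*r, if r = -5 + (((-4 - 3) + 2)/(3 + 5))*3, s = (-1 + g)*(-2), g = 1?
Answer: 0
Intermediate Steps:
s = 0 (s = (-1 + 1)*(-2) = 0*(-2) = 0)
r = -55/8 (r = -5 + ((-7 + 2)/8)*3 = -5 - 5*1/8*3 = -5 - 5/8*3 = -5 - 15/8 = -55/8 ≈ -6.8750)
s*r = 0*(-55/8) = 0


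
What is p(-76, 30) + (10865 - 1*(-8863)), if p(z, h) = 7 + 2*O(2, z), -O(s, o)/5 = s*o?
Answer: 21255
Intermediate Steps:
O(s, o) = -5*o*s (O(s, o) = -5*s*o = -5*o*s)
p(z, h) = 7 - 20*z (p(z, h) = 7 + 2*(-5*z*2) = 7 + 2*(-10*z) = 7 - 20*z)
p(-76, 30) + (10865 - 1*(-8863)) = (7 - 20*(-76)) + (10865 - 1*(-8863)) = (7 + 1520) + (10865 + 8863) = 1527 + 19728 = 21255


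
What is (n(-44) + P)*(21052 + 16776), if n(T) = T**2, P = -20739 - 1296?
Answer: -760304972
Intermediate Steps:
P = -22035
(n(-44) + P)*(21052 + 16776) = ((-44)**2 - 22035)*(21052 + 16776) = (1936 - 22035)*37828 = -20099*37828 = -760304972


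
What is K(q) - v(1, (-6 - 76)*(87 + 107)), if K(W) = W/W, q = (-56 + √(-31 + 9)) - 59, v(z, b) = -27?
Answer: 28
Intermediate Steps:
q = -115 + I*√22 (q = (-56 + √(-22)) - 59 = (-56 + I*√22) - 59 = -115 + I*√22 ≈ -115.0 + 4.6904*I)
K(W) = 1
K(q) - v(1, (-6 - 76)*(87 + 107)) = 1 - 1*(-27) = 1 + 27 = 28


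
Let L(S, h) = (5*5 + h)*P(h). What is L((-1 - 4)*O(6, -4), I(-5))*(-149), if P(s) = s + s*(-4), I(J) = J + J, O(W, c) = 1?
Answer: -67050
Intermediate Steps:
I(J) = 2*J
P(s) = -3*s (P(s) = s - 4*s = -3*s)
L(S, h) = -3*h*(25 + h) (L(S, h) = (5*5 + h)*(-3*h) = (25 + h)*(-3*h) = -3*h*(25 + h))
L((-1 - 4)*O(6, -4), I(-5))*(-149) = -3*2*(-5)*(25 + 2*(-5))*(-149) = -3*(-10)*(25 - 10)*(-149) = -3*(-10)*15*(-149) = 450*(-149) = -67050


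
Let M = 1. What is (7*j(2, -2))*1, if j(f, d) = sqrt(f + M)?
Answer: 7*sqrt(3) ≈ 12.124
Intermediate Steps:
j(f, d) = sqrt(1 + f) (j(f, d) = sqrt(f + 1) = sqrt(1 + f))
(7*j(2, -2))*1 = (7*sqrt(1 + 2))*1 = (7*sqrt(3))*1 = 7*sqrt(3)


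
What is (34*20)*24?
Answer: 16320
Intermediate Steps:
(34*20)*24 = 680*24 = 16320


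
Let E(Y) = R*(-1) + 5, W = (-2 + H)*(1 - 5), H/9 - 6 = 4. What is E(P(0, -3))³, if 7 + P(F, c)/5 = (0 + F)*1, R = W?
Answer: 45499293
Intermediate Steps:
H = 90 (H = 54 + 9*4 = 54 + 36 = 90)
W = -352 (W = (-2 + 90)*(1 - 5) = 88*(-4) = -352)
R = -352
P(F, c) = -35 + 5*F (P(F, c) = -35 + 5*((0 + F)*1) = -35 + 5*(F*1) = -35 + 5*F)
E(Y) = 357 (E(Y) = -352*(-1) + 5 = 352 + 5 = 357)
E(P(0, -3))³ = 357³ = 45499293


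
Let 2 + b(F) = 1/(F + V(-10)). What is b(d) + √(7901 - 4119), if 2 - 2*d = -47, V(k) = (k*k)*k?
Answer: -3904/1951 + √3782 ≈ 59.497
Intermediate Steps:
V(k) = k³ (V(k) = k²*k = k³)
d = 49/2 (d = 1 - ½*(-47) = 1 + 47/2 = 49/2 ≈ 24.500)
b(F) = -2 + 1/(-1000 + F) (b(F) = -2 + 1/(F + (-10)³) = -2 + 1/(F - 1000) = -2 + 1/(-1000 + F))
b(d) + √(7901 - 4119) = (2001 - 2*49/2)/(-1000 + 49/2) + √(7901 - 4119) = (2001 - 49)/(-1951/2) + √3782 = -2/1951*1952 + √3782 = -3904/1951 + √3782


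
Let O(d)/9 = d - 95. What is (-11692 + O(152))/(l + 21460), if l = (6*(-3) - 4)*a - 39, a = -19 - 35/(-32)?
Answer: -178864/349039 ≈ -0.51245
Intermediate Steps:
a = -573/32 (a = -19 - 35*(-1)/32 = -19 - 1*(-35/32) = -19 + 35/32 = -573/32 ≈ -17.906)
O(d) = -855 + 9*d (O(d) = 9*(d - 95) = 9*(-95 + d) = -855 + 9*d)
l = 5679/16 (l = (6*(-3) - 4)*(-573/32) - 39 = (-18 - 4)*(-573/32) - 39 = -22*(-573/32) - 39 = 6303/16 - 39 = 5679/16 ≈ 354.94)
(-11692 + O(152))/(l + 21460) = (-11692 + (-855 + 9*152))/(5679/16 + 21460) = (-11692 + (-855 + 1368))/(349039/16) = (-11692 + 513)*(16/349039) = -11179*16/349039 = -178864/349039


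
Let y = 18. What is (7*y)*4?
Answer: 504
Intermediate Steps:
(7*y)*4 = (7*18)*4 = 126*4 = 504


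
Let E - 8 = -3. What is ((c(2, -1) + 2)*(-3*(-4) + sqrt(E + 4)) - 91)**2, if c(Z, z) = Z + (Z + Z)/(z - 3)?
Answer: 2116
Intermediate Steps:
E = 5 (E = 8 - 3 = 5)
c(Z, z) = Z + 2*Z/(-3 + z) (c(Z, z) = Z + (2*Z)/(-3 + z) = Z + 2*Z/(-3 + z))
((c(2, -1) + 2)*(-3*(-4) + sqrt(E + 4)) - 91)**2 = ((2*(-1 - 1)/(-3 - 1) + 2)*(-3*(-4) + sqrt(5 + 4)) - 91)**2 = ((2*(-2)/(-4) + 2)*(12 + sqrt(9)) - 91)**2 = ((2*(-1/4)*(-2) + 2)*(12 + 3) - 91)**2 = ((1 + 2)*15 - 91)**2 = (3*15 - 91)**2 = (45 - 91)**2 = (-46)**2 = 2116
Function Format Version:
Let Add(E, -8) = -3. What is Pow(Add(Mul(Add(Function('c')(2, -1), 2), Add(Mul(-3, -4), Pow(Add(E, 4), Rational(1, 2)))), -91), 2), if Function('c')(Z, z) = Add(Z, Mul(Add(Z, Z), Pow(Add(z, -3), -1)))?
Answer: 2116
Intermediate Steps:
E = 5 (E = Add(8, -3) = 5)
Function('c')(Z, z) = Add(Z, Mul(2, Z, Pow(Add(-3, z), -1))) (Function('c')(Z, z) = Add(Z, Mul(Mul(2, Z), Pow(Add(-3, z), -1))) = Add(Z, Mul(2, Z, Pow(Add(-3, z), -1))))
Pow(Add(Mul(Add(Function('c')(2, -1), 2), Add(Mul(-3, -4), Pow(Add(E, 4), Rational(1, 2)))), -91), 2) = Pow(Add(Mul(Add(Mul(2, Pow(Add(-3, -1), -1), Add(-1, -1)), 2), Add(Mul(-3, -4), Pow(Add(5, 4), Rational(1, 2)))), -91), 2) = Pow(Add(Mul(Add(Mul(2, Pow(-4, -1), -2), 2), Add(12, Pow(9, Rational(1, 2)))), -91), 2) = Pow(Add(Mul(Add(Mul(2, Rational(-1, 4), -2), 2), Add(12, 3)), -91), 2) = Pow(Add(Mul(Add(1, 2), 15), -91), 2) = Pow(Add(Mul(3, 15), -91), 2) = Pow(Add(45, -91), 2) = Pow(-46, 2) = 2116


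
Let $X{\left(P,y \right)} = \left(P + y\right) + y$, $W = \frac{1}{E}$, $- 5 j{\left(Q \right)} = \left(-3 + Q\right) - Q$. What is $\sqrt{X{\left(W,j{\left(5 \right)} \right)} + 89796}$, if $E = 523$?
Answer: $\frac{\sqrt{614053471045}}{2615} \approx 299.66$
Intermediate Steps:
$j{\left(Q \right)} = \frac{3}{5}$ ($j{\left(Q \right)} = - \frac{\left(-3 + Q\right) - Q}{5} = \left(- \frac{1}{5}\right) \left(-3\right) = \frac{3}{5}$)
$W = \frac{1}{523} \approx 0.001912$
$X{\left(P,y \right)} = P + 2 y$
$\sqrt{X{\left(W,j{\left(5 \right)} \right)} + 89796} = \sqrt{\left(\frac{1}{523} + 2 \cdot \frac{3}{5}\right) + 89796} = \sqrt{\left(\frac{1}{523} + \frac{6}{5}\right) + 89796} = \sqrt{\frac{3143}{2615} + 89796} = \sqrt{\frac{234819683}{2615}} = \frac{\sqrt{614053471045}}{2615}$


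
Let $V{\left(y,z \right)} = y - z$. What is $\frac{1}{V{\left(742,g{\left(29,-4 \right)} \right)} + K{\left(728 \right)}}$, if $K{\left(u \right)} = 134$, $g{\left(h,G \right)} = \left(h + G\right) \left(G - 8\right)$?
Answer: $\frac{1}{1176} \approx 0.00085034$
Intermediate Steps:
$g{\left(h,G \right)} = \left(-8 + G\right) \left(G + h\right)$ ($g{\left(h,G \right)} = \left(G + h\right) \left(-8 + G\right) = \left(-8 + G\right) \left(G + h\right)$)
$\frac{1}{V{\left(742,g{\left(29,-4 \right)} \right)} + K{\left(728 \right)}} = \frac{1}{\left(742 - \left(\left(-4\right)^{2} - -32 - 232 - 116\right)\right) + 134} = \frac{1}{\left(742 - \left(16 + 32 - 232 - 116\right)\right) + 134} = \frac{1}{\left(742 - -300\right) + 134} = \frac{1}{\left(742 + 300\right) + 134} = \frac{1}{1042 + 134} = \frac{1}{1176}$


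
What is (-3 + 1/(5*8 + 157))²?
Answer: 348100/38809 ≈ 8.9696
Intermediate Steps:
(-3 + 1/(5*8 + 157))² = (-3 + 1/(40 + 157))² = (-3 + 1/197)² = (-590/197)² = 348100/38809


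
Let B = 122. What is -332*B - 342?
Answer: -40846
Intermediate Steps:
-332*B - 342 = -332*122 - 342 = -40504 - 342 = -40846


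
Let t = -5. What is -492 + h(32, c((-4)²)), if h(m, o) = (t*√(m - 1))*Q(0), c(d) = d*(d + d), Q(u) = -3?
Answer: -492 + 15*√31 ≈ -408.48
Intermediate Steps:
c(d) = 2*d² (c(d) = d*(2*d) = 2*d²)
h(m, o) = 15*√(-1 + m) (h(m, o) = -5*√(m - 1)*(-3) = -5*√(-1 + m)*(-3) = 15*√(-1 + m))
-492 + h(32, c((-4)²)) = -492 + 15*√(-1 + 32) = -492 + 15*√31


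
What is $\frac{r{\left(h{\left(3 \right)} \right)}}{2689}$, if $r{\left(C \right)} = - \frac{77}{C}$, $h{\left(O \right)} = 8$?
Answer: $- \frac{77}{21512} \approx -0.0035794$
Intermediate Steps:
$\frac{r{\left(h{\left(3 \right)} \right)}}{2689} = \frac{\left(-77\right) \frac{1}{8}}{2689} = \left(-77\right) \frac{1}{8} \cdot \frac{1}{2689} = \left(- \frac{77}{8}\right) \frac{1}{2689} = - \frac{77}{21512}$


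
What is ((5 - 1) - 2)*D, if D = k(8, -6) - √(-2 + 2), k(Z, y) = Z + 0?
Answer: 16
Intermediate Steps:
k(Z, y) = Z
D = 8 (D = 8 - √(-2 + 2) = 8 - √0 = 8 - 1*0 = 8 + 0 = 8)
((5 - 1) - 2)*D = ((5 - 1) - 2)*8 = (4 - 2)*8 = 2*8 = 16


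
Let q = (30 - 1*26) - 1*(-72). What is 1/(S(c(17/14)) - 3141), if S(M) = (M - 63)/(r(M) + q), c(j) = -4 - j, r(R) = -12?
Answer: -896/2815291 ≈ -0.00031826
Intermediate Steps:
q = 76 (q = (30 - 26) + 72 = 4 + 72 = 76)
S(M) = -63/64 + M/64 (S(M) = (M - 63)/(-12 + 76) = (-63 + M)/64 = (-63 + M)*(1/64) = -63/64 + M/64)
1/(S(c(17/14)) - 3141) = 1/((-63/64 + (-4 - 17/14)/64) - 3141) = 1/((-63/64 + (1/64)*(-73/14)) - 3141) = 1/((-63/64 - 73/896) - 3141) = 1/(-955/896 - 3141) = 1/(-2815291/896) = -896/2815291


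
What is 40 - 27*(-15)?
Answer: 445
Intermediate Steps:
40 - 27*(-15) = 40 + 405 = 445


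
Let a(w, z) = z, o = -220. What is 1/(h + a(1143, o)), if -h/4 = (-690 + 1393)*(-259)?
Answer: 1/728088 ≈ 1.3735e-6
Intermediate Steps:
h = 728308 (h = -4*(-690 + 1393)*(-259) = -2812*(-259) = -4*(-182077) = 728308)
1/(h + a(1143, o)) = 1/(728308 - 220) = 1/728088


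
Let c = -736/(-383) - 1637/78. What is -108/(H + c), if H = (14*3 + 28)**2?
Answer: -3226392/145813037 ≈ -0.022127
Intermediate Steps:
c = -569563/29874 (c = -736*(-1/383) - 1637*1/78 = 736/383 - 1637/78 = -569563/29874 ≈ -19.066)
H = 4900 (H = (42 + 28)**2 = 70**2 = 4900)
-108/(H + c) = -108/(4900 - 569563/29874) = -108/(145813037/29874) = (29874/145813037)*(-108) = -3226392/145813037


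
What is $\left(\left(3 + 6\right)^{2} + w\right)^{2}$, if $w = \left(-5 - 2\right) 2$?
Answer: $4489$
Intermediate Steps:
$w = -14$ ($w = \left(-7\right) 2 = -14$)
$\left(\left(3 + 6\right)^{2} + w\right)^{2} = \left(\left(3 + 6\right)^{2} - 14\right)^{2} = \left(9^{2} - 14\right)^{2} = \left(81 - 14\right)^{2} = 67^{2} = 4489$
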